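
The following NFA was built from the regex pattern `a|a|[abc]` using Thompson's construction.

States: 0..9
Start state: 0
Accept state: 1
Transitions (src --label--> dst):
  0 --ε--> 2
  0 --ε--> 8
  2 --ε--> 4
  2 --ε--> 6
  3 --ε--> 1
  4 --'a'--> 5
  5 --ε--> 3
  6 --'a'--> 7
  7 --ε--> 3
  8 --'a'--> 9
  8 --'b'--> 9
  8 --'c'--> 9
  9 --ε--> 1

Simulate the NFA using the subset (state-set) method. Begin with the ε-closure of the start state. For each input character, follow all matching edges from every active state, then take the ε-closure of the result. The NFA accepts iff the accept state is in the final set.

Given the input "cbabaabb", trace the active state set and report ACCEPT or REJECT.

Answer: REJECT

Trace:
initial (ε-close {0}): {0,2,4,6,8}
'c' @ 1: {1,9}  [accepting]
'b' @ 2: {}  — dead — no transitions
rest 'abaabb' ignored (set empty)
end set {} — state 1 not in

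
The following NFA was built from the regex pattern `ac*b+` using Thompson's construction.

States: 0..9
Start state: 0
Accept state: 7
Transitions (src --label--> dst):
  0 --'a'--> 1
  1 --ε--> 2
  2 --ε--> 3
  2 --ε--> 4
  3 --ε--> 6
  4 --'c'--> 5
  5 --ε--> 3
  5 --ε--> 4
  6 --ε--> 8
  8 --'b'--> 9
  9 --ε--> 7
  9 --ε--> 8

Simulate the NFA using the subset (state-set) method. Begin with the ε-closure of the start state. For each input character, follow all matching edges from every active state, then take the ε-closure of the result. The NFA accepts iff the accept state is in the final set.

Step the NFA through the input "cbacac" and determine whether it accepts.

S₀ = ε-closure({0}) = {0}
'c' @ 1: {}  — no active states
rest 'bacac' ignored (set empty)
after full input: {}  (accept=7 not in)

Answer: REJECT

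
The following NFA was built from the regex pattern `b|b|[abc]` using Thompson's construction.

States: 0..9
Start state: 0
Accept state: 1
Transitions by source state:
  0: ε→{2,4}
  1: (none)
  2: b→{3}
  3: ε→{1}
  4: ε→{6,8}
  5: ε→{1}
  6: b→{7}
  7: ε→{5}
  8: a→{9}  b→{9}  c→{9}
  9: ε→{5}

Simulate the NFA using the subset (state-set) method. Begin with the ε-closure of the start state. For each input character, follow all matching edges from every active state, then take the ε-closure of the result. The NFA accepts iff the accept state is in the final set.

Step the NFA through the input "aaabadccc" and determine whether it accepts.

Answer: REJECT

Derivation:
start: ε-closure({0}) = {0,2,4,6,8}
'a' @ 1: {1,5,9}  (accept∈set)
'a' @ 2: {}  — dead — no transitions
rest 'abadccc' ignored (set empty)
after full input: {}  (accept=1 not in)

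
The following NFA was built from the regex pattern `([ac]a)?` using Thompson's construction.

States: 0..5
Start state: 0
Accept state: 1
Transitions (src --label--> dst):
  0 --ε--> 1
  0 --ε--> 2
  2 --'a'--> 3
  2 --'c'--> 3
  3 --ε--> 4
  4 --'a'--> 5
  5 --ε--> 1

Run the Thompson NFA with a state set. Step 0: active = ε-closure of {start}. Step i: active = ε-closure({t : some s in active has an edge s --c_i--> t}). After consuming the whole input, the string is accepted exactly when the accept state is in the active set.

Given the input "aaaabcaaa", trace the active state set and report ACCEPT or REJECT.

Answer: REJECT

Trace:
start: ε-closure({0}) = {0,1,2}
'a' @ 1: {3,4}
'a' @ 2: {1,5}  ✓accept
'a' @ 3: {}  — dead — no transitions
rest 'abcaaa' ignored (set empty)
final: {}; accept 1 not in set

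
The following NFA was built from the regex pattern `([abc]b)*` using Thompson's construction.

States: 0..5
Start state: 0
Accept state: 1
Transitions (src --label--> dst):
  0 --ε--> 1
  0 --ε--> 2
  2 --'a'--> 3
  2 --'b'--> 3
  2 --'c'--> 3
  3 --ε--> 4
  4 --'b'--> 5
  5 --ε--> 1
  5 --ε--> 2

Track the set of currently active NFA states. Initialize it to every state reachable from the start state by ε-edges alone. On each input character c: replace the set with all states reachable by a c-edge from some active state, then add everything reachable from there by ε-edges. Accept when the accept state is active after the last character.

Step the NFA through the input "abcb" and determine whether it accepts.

initial (ε-close {0}): {0,1,2}
'a' @ 1: {3,4}
'b' @ 2: {1,2,5}  (accept∈set)
'c' @ 3: {3,4}
'b' @ 4: {1,2,5}  (accept∈set)
after full input: {1,2,5}  (accept=1 in)

Answer: ACCEPT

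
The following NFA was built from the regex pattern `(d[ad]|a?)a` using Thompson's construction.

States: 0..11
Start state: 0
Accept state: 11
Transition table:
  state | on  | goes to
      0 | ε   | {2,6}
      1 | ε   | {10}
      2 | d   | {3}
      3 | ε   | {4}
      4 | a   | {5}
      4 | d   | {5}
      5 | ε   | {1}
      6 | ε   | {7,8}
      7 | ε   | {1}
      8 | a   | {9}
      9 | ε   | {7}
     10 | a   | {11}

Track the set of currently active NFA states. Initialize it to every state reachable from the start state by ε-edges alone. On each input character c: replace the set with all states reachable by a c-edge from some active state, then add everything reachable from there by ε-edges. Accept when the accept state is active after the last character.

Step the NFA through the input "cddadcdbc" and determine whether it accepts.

S₀ = ε-closure({0}) = {0,1,2,6,7,8,10}
'c' @ 1: {}  — no active states
rest 'ddadcdbc' ignored (set empty)
after full input: {}  (accept=11 not in)

Answer: REJECT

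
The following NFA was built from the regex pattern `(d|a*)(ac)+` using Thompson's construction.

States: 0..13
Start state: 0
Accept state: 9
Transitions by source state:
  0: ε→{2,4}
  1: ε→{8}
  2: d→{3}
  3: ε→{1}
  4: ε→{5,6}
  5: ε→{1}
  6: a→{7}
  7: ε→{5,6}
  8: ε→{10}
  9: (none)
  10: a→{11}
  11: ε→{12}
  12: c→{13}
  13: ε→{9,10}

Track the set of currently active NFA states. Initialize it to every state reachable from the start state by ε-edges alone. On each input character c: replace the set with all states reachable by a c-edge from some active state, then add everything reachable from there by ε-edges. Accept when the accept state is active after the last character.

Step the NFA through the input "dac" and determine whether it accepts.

Answer: ACCEPT

Derivation:
S₀ = ε-closure({0}) = {0,1,2,4,5,6,8,10}
'd' @ 1: {1,3,8,10}
'a' @ 2: {11,12}
'c' @ 3: {9,10,13}  ✓accept
end set {9,10,13} — state 9 in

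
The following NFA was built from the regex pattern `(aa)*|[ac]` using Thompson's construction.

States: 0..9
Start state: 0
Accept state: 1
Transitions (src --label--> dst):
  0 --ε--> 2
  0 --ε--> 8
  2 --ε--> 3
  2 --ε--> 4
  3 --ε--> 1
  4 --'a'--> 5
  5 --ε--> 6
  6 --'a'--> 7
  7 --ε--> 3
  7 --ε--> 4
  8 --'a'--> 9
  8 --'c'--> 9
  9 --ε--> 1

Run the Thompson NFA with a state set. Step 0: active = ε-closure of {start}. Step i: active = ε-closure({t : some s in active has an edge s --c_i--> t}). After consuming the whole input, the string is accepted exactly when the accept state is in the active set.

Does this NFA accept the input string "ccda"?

start: ε-closure({0}) = {0,1,2,3,4,8}
'c' @ 1: {1,9}  ✓accept
'c' @ 2: {}  — state set empty
rest 'da' ignored (set empty)
after full input: {}  (accept=1 not in)

Answer: REJECT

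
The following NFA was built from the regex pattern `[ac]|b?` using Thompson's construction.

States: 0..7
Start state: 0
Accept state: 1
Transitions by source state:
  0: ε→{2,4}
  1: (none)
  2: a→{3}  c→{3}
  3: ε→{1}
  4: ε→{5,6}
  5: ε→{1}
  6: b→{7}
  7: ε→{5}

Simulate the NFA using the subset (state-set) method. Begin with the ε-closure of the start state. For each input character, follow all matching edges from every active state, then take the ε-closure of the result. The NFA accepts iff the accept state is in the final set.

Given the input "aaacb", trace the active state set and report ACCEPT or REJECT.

start: ε-closure({0}) = {0,1,2,4,5,6}
'a' @ 1: {1,3}  (accept∈set)
'a' @ 2: {}  — dead — no transitions
rest 'acb' ignored (set empty)
after full input: {}  (accept=1 not in)

Answer: REJECT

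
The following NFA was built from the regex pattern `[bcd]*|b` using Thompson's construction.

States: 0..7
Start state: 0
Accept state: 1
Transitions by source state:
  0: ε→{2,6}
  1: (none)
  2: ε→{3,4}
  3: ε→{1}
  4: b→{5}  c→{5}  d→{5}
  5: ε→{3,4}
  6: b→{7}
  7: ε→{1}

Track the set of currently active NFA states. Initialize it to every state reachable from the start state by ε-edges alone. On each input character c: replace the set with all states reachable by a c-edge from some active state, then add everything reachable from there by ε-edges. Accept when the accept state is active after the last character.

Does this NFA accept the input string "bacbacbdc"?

start: ε-closure({0}) = {0,1,2,3,4,6}
'b' @ 1: {1,3,4,5,7}  [accepting]
'a' @ 2: {}  — dead — no transitions
rest 'cbacbdc' ignored (set empty)
after full input: {}  (accept=1 not in)

Answer: REJECT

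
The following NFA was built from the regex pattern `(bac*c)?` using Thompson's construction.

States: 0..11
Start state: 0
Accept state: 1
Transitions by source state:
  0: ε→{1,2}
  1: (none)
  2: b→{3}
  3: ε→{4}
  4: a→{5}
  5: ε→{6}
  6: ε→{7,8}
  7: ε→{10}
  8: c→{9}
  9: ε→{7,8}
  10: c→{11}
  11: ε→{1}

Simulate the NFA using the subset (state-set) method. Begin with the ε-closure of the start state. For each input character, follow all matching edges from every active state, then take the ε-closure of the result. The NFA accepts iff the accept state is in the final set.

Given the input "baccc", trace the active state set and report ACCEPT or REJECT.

initial (ε-close {0}): {0,1,2}
'b' @ 1: {3,4}
'a' @ 2: {5,6,7,8,10}
'c' @ 3: {1,7,8,9,10,11}  ✓accept
'c' @ 4: {1,7,8,9,10,11}  ✓accept
'c' @ 5: {1,7,8,9,10,11}  ✓accept
after full input: {1,7,8,9,10,11}  (accept=1 in)

Answer: ACCEPT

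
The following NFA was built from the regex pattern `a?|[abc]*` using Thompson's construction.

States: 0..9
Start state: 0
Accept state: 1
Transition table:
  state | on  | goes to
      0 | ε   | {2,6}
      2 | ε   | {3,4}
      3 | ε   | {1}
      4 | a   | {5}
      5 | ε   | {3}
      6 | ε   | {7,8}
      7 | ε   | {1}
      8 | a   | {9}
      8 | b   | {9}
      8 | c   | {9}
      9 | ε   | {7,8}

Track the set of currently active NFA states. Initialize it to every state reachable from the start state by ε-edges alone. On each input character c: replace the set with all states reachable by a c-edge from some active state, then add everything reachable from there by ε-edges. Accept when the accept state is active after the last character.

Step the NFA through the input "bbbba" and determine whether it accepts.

start: ε-closure({0}) = {0,1,2,3,4,6,7,8}
'b' @ 1: {1,7,8,9}  (accept∈set)
'b' @ 2: {1,7,8,9}  (accept∈set)
'b' @ 3: {1,7,8,9}  (accept∈set)
'b' @ 4: {1,7,8,9}  (accept∈set)
'a' @ 5: {1,7,8,9}  (accept∈set)
final: {1,7,8,9}; accept 1 in set

Answer: ACCEPT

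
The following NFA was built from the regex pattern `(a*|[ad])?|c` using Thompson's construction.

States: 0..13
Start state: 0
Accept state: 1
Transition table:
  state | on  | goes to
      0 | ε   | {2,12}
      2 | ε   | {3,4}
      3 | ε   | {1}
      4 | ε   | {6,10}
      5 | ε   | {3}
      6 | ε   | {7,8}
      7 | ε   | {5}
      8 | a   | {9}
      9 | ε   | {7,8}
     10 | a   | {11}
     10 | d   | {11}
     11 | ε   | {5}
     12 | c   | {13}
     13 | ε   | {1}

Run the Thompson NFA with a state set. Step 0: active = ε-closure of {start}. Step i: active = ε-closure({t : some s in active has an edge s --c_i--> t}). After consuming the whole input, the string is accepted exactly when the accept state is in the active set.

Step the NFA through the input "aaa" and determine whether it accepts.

S₀ = ε-closure({0}) = {0,1,2,3,4,5,6,7,8,10,12}
'a' @ 1: {1,3,5,7,8,9,11}  ✓accept
'a' @ 2: {1,3,5,7,8,9}  ✓accept
'a' @ 3: {1,3,5,7,8,9}  ✓accept
after full input: {1,3,5,7,8,9}  (accept=1 in)

Answer: ACCEPT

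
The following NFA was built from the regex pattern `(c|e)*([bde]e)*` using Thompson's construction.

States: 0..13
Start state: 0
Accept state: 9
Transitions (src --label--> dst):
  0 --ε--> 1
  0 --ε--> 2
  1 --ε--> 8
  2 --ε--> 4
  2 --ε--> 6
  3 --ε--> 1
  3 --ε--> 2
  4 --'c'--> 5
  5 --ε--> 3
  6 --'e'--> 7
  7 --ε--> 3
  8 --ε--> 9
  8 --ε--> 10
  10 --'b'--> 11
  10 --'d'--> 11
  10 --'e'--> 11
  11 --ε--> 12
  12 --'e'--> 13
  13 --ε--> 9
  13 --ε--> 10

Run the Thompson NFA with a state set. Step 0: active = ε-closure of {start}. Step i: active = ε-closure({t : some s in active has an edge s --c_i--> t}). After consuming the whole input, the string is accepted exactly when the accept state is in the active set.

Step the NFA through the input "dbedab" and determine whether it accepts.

initial (ε-close {0}): {0,1,2,4,6,8,9,10}
'd' @ 1: {11,12}
'b' @ 2: {}  — no active states
rest 'edab' ignored (set empty)
final: {}; accept 9 not in set

Answer: REJECT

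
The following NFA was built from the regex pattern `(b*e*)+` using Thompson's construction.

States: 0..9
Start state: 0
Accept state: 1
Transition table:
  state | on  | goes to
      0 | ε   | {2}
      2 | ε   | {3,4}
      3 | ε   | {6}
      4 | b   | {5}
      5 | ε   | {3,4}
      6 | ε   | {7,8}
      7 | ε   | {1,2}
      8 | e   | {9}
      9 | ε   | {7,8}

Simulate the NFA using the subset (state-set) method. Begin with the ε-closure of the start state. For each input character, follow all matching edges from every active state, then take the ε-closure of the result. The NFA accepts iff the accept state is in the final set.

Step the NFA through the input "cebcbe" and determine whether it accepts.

start: ε-closure({0}) = {0,1,2,3,4,6,7,8}
'c' @ 1: {}  — dead — no transitions
rest 'ebcbe' ignored (set empty)
final: {}; accept 1 not in set

Answer: REJECT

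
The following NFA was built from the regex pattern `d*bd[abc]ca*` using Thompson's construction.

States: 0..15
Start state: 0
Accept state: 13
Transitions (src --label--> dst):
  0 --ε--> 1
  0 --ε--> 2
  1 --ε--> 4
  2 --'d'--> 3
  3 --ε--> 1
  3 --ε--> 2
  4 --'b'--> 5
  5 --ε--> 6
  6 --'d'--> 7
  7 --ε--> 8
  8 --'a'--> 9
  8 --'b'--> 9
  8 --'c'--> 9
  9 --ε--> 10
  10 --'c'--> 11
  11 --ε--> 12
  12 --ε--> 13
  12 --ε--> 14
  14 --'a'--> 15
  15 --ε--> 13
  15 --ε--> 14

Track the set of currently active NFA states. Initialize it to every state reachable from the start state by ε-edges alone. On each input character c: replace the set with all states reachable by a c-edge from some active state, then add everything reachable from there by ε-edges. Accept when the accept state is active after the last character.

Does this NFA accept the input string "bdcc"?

Answer: ACCEPT

Derivation:
S₀ = ε-closure({0}) = {0,1,2,4}
'b' @ 1: {5,6}
'd' @ 2: {7,8}
'c' @ 3: {9,10}
'c' @ 4: {11,12,13,14}  ✓accept
end set {11,12,13,14} — state 13 in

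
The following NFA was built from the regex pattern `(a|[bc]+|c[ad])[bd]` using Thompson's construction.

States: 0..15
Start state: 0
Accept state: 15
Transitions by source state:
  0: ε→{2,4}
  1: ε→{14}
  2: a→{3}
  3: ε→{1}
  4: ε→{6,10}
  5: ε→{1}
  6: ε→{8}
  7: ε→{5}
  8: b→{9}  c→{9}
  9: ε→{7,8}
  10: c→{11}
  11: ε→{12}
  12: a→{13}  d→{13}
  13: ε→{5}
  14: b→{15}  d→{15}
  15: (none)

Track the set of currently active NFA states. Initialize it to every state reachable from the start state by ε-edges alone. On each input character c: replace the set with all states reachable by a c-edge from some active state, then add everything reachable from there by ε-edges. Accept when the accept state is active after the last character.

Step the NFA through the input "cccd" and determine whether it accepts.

Answer: ACCEPT

Derivation:
start: ε-closure({0}) = {0,2,4,6,8,10}
'c' @ 1: {1,5,7,8,9,11,12,14}
'c' @ 2: {1,5,7,8,9,14}
'c' @ 3: {1,5,7,8,9,14}
'd' @ 4: {15}  ✓accept
after full input: {15}  (accept=15 in)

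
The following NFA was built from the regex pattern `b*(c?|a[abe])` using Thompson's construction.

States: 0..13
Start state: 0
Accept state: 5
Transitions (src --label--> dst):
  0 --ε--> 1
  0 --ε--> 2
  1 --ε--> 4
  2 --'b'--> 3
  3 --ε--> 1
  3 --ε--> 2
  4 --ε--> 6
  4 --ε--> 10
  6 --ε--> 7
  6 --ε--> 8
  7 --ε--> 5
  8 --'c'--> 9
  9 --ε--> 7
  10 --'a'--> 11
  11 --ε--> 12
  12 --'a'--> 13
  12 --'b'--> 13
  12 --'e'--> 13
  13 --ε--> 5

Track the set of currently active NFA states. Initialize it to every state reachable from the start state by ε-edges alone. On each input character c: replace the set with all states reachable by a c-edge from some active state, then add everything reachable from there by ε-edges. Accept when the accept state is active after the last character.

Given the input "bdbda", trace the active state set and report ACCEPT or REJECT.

Answer: REJECT

Derivation:
S₀ = ε-closure({0}) = {0,1,2,4,5,6,7,8,10}
'b' @ 1: {1,2,3,4,5,6,7,8,10}  [accepting]
'd' @ 2: {}  — no active states
rest 'bda' ignored (set empty)
final: {}; accept 5 not in set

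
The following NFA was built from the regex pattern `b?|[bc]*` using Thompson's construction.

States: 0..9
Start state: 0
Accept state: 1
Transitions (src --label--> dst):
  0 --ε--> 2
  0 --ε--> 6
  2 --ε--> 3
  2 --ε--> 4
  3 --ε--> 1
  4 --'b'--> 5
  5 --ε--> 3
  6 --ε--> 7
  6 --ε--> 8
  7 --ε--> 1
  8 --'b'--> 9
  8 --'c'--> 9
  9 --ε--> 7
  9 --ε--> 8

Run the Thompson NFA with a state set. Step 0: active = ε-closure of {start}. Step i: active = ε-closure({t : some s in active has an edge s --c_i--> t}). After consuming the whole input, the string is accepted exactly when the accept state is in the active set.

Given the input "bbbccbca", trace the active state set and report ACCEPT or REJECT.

start: ε-closure({0}) = {0,1,2,3,4,6,7,8}
'b' @ 1: {1,3,5,7,8,9}  (accept∈set)
'b' @ 2: {1,7,8,9}  (accept∈set)
'b' @ 3: {1,7,8,9}  (accept∈set)
'c' @ 4: {1,7,8,9}  (accept∈set)
'c' @ 5: {1,7,8,9}  (accept∈set)
'b' @ 6: {1,7,8,9}  (accept∈set)
'c' @ 7: {1,7,8,9}  (accept∈set)
'a' @ 8: {}  — dead — no transitions
after full input: {}  (accept=1 not in)

Answer: REJECT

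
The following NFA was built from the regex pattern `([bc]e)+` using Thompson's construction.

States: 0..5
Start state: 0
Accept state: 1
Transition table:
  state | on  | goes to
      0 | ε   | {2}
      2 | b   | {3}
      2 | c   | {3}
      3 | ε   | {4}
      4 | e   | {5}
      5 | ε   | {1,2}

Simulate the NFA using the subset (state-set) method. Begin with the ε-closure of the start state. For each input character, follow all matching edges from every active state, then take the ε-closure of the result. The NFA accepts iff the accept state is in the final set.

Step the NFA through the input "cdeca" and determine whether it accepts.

S₀ = ε-closure({0}) = {0,2}
'c' @ 1: {3,4}
'd' @ 2: {}  — state set empty
rest 'eca' ignored (set empty)
after full input: {}  (accept=1 not in)

Answer: REJECT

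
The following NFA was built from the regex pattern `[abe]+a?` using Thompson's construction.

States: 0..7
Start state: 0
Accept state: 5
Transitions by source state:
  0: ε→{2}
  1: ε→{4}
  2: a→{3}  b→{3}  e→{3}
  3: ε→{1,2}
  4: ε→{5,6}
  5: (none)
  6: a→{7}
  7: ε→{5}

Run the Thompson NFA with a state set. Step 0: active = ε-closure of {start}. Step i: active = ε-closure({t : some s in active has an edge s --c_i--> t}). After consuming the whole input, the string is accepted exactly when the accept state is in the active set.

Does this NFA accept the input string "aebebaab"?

Answer: ACCEPT

Steps:
initial (ε-close {0}): {0,2}
'a' @ 1: {1,2,3,4,5,6}  [accepting]
'e' @ 2: {1,2,3,4,5,6}  [accepting]
'b' @ 3: {1,2,3,4,5,6}  [accepting]
'e' @ 4: {1,2,3,4,5,6}  [accepting]
'b' @ 5: {1,2,3,4,5,6}  [accepting]
'a' @ 6: {1,2,3,4,5,6,7}  [accepting]
'a' @ 7: {1,2,3,4,5,6,7}  [accepting]
'b' @ 8: {1,2,3,4,5,6}  [accepting]
final: {1,2,3,4,5,6}; accept 5 in set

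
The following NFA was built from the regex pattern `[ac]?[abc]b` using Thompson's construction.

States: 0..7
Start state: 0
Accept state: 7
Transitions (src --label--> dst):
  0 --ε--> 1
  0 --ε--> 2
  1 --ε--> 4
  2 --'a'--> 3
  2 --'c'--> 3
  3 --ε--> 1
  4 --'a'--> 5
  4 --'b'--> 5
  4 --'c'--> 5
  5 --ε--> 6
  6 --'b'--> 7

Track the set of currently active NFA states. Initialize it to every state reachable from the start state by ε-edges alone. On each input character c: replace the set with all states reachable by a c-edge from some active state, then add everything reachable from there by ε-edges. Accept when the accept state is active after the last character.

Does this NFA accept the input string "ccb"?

Answer: ACCEPT

Steps:
S₀ = ε-closure({0}) = {0,1,2,4}
'c' @ 1: {1,3,4,5,6}
'c' @ 2: {5,6}
'b' @ 3: {7}  (accept∈set)
end set {7} — state 7 in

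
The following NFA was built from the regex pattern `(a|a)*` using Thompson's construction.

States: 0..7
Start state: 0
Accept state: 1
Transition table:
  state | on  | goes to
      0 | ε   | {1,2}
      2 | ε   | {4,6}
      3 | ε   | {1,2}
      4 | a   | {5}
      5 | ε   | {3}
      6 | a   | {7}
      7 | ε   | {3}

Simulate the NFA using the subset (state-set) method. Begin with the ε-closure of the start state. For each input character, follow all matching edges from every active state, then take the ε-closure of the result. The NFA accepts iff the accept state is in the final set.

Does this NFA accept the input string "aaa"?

initial (ε-close {0}): {0,1,2,4,6}
'a' @ 1: {1,2,3,4,5,6,7}  [accepting]
'a' @ 2: {1,2,3,4,5,6,7}  [accepting]
'a' @ 3: {1,2,3,4,5,6,7}  [accepting]
end set {1,2,3,4,5,6,7} — state 1 in

Answer: ACCEPT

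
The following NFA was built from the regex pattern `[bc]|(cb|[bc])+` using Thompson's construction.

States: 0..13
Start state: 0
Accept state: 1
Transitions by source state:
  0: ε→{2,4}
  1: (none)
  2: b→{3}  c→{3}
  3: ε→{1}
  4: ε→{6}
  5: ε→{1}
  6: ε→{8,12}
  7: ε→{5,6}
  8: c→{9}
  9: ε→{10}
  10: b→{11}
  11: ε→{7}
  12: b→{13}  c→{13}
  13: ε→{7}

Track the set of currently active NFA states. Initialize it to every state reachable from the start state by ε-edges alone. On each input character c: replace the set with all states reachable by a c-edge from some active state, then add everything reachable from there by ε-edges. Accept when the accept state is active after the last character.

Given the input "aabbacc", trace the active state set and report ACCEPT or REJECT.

Answer: REJECT

Trace:
initial (ε-close {0}): {0,2,4,6,8,12}
'a' @ 1: {}  — state set empty
rest 'abbacc' ignored (set empty)
end set {} — state 1 not in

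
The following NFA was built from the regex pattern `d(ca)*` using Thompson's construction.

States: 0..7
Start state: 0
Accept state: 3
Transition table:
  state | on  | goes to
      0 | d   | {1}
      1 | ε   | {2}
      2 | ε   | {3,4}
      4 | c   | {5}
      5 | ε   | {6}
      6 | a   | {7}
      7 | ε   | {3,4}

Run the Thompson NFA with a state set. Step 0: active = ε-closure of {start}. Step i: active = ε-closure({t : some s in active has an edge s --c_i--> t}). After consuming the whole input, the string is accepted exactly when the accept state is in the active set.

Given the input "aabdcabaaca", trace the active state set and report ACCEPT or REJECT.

start: ε-closure({0}) = {0}
'a' @ 1: {}  — no active states
rest 'abdcabaaca' ignored (set empty)
final: {}; accept 3 not in set

Answer: REJECT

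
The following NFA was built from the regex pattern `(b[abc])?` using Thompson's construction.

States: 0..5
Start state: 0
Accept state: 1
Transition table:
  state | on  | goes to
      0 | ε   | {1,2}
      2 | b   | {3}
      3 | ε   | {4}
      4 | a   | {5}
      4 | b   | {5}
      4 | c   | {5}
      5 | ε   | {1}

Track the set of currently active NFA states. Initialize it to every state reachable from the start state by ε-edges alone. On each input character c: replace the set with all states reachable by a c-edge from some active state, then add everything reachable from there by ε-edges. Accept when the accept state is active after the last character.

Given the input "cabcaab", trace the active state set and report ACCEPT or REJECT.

Answer: REJECT

Derivation:
initial (ε-close {0}): {0,1,2}
'c' @ 1: {}  — no active states
rest 'abcaab' ignored (set empty)
final: {}; accept 1 not in set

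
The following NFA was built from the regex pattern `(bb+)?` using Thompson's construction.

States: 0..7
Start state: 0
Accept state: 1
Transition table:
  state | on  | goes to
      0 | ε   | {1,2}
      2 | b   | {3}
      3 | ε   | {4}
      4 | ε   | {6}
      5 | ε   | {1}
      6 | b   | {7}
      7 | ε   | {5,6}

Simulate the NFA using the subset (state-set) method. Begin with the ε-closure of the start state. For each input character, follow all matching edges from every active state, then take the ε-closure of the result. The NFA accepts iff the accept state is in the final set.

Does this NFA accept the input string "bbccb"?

start: ε-closure({0}) = {0,1,2}
'b' @ 1: {3,4,6}
'b' @ 2: {1,5,6,7}  ✓accept
'c' @ 3: {}  — state set empty
rest 'cb' ignored (set empty)
final: {}; accept 1 not in set

Answer: REJECT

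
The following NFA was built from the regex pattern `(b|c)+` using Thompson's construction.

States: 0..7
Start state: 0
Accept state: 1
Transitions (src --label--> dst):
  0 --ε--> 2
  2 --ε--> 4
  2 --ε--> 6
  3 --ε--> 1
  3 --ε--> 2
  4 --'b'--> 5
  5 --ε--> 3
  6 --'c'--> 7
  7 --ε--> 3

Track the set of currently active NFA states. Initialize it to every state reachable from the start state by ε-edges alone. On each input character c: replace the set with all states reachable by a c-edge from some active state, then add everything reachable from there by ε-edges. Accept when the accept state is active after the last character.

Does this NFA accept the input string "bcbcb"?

Answer: ACCEPT

Trace:
initial (ε-close {0}): {0,2,4,6}
'b' @ 1: {1,2,3,4,5,6}  [accepting]
'c' @ 2: {1,2,3,4,6,7}  [accepting]
'b' @ 3: {1,2,3,4,5,6}  [accepting]
'c' @ 4: {1,2,3,4,6,7}  [accepting]
'b' @ 5: {1,2,3,4,5,6}  [accepting]
after full input: {1,2,3,4,5,6}  (accept=1 in)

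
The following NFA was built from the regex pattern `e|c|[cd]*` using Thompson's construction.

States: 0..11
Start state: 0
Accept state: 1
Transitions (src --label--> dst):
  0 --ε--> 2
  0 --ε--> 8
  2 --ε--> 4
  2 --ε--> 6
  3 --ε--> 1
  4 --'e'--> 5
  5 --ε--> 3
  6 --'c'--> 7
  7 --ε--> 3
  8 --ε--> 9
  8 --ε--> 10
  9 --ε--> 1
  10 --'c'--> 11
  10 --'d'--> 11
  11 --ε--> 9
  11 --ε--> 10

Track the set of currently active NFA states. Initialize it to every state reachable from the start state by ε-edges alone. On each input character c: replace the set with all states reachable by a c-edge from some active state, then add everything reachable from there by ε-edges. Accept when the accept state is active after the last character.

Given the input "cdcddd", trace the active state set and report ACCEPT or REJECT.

Answer: ACCEPT

Steps:
start: ε-closure({0}) = {0,1,2,4,6,8,9,10}
'c' @ 1: {1,3,7,9,10,11}  [accepting]
'd' @ 2: {1,9,10,11}  [accepting]
'c' @ 3: {1,9,10,11}  [accepting]
'd' @ 4: {1,9,10,11}  [accepting]
'd' @ 5: {1,9,10,11}  [accepting]
'd' @ 6: {1,9,10,11}  [accepting]
after full input: {1,9,10,11}  (accept=1 in)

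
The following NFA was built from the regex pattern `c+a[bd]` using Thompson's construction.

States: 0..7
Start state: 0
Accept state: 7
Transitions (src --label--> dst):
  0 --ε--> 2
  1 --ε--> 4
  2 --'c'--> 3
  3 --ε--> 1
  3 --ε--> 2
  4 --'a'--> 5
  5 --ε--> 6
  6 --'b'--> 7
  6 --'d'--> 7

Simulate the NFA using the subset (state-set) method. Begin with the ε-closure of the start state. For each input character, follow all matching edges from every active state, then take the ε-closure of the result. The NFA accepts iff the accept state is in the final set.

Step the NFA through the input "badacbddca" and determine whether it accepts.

Answer: REJECT

Trace:
S₀ = ε-closure({0}) = {0,2}
'b' @ 1: {}  — no active states
rest 'adacbddca' ignored (set empty)
final: {}; accept 7 not in set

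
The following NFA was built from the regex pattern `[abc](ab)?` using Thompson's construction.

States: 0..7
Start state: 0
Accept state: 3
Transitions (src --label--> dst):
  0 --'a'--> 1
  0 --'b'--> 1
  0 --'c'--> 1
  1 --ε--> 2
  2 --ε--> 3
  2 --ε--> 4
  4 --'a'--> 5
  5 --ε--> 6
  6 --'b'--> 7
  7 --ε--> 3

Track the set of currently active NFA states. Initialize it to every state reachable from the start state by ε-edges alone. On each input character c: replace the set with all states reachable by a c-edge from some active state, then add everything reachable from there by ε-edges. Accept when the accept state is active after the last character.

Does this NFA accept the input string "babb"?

Answer: REJECT

Derivation:
initial (ε-close {0}): {0}
'b' @ 1: {1,2,3,4}  [accepting]
'a' @ 2: {5,6}
'b' @ 3: {3,7}  [accepting]
'b' @ 4: {}  — no active states
after full input: {}  (accept=3 not in)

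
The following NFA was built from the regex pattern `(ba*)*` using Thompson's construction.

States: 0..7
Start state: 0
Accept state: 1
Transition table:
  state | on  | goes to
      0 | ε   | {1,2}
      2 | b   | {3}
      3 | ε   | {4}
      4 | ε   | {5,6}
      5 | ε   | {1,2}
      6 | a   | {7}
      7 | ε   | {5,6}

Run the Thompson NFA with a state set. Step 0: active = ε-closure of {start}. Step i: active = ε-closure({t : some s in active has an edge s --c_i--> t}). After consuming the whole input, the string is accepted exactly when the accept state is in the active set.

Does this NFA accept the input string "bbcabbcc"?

Answer: REJECT

Trace:
initial (ε-close {0}): {0,1,2}
'b' @ 1: {1,2,3,4,5,6}  ✓accept
'b' @ 2: {1,2,3,4,5,6}  ✓accept
'c' @ 3: {}  — dead — no transitions
rest 'abbcc' ignored (set empty)
end set {} — state 1 not in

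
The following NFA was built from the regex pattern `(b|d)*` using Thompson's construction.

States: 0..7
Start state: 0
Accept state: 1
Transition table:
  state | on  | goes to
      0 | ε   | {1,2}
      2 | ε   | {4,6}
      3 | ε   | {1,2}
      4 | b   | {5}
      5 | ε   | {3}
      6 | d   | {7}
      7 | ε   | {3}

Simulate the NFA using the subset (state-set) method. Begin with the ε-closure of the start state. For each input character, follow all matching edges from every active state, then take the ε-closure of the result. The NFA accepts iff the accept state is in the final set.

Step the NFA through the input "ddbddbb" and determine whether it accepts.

Answer: ACCEPT

Derivation:
start: ε-closure({0}) = {0,1,2,4,6}
'd' @ 1: {1,2,3,4,6,7}  ✓accept
'd' @ 2: {1,2,3,4,6,7}  ✓accept
'b' @ 3: {1,2,3,4,5,6}  ✓accept
'd' @ 4: {1,2,3,4,6,7}  ✓accept
'd' @ 5: {1,2,3,4,6,7}  ✓accept
'b' @ 6: {1,2,3,4,5,6}  ✓accept
'b' @ 7: {1,2,3,4,5,6}  ✓accept
after full input: {1,2,3,4,5,6}  (accept=1 in)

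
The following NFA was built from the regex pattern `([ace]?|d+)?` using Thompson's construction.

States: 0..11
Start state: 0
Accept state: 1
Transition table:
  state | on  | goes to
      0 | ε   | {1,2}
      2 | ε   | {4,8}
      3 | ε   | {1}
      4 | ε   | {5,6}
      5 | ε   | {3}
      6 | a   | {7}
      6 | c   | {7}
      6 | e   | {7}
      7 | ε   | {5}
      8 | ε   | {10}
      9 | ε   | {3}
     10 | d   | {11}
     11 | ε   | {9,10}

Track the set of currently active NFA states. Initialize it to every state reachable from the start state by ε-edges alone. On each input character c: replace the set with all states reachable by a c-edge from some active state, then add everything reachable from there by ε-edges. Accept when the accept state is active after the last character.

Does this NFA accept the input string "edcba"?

Answer: REJECT

Trace:
initial (ε-close {0}): {0,1,2,3,4,5,6,8,10}
'e' @ 1: {1,3,5,7}  (accept∈set)
'd' @ 2: {}  — no active states
rest 'cba' ignored (set empty)
final: {}; accept 1 not in set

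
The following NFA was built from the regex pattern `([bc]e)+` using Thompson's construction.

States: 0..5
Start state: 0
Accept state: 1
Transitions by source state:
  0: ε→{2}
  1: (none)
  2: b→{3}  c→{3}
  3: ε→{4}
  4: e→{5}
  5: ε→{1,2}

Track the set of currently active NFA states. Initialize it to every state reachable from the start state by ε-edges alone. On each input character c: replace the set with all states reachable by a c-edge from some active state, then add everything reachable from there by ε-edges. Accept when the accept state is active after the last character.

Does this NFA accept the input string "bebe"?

start: ε-closure({0}) = {0,2}
'b' @ 1: {3,4}
'e' @ 2: {1,2,5}  [accepting]
'b' @ 3: {3,4}
'e' @ 4: {1,2,5}  [accepting]
final: {1,2,5}; accept 1 in set

Answer: ACCEPT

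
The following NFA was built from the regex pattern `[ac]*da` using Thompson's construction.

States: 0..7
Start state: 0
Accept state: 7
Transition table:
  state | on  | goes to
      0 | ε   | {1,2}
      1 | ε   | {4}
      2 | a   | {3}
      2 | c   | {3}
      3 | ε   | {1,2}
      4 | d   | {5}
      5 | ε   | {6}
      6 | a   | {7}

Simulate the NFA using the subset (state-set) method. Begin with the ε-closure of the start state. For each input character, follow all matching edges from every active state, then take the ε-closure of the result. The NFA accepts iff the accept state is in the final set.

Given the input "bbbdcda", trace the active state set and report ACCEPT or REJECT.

initial (ε-close {0}): {0,1,2,4}
'b' @ 1: {}  — no active states
rest 'bbdcda' ignored (set empty)
end set {} — state 7 not in

Answer: REJECT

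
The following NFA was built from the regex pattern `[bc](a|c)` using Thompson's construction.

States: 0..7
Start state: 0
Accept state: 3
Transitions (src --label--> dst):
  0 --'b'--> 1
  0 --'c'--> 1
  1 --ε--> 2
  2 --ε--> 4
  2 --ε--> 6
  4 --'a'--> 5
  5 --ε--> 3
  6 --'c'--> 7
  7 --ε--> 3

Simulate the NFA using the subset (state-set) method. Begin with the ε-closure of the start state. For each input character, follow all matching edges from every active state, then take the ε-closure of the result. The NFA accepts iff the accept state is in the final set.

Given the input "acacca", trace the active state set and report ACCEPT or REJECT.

Answer: REJECT

Trace:
start: ε-closure({0}) = {0}
'a' @ 1: {}  — state set empty
rest 'cacca' ignored (set empty)
end set {} — state 3 not in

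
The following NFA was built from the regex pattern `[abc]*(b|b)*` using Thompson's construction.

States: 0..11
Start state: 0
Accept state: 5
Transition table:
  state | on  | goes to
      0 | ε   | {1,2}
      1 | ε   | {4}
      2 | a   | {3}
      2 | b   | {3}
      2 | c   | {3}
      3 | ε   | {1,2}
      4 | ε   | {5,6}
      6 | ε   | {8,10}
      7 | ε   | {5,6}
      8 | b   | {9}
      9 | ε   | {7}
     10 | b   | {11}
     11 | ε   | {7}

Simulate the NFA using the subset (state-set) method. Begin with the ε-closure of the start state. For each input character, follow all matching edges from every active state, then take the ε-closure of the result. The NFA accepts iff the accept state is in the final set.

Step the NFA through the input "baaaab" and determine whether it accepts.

Answer: ACCEPT

Derivation:
initial (ε-close {0}): {0,1,2,4,5,6,8,10}
'b' @ 1: {1,2,3,4,5,6,7,8,9,10,11}  (accept∈set)
'a' @ 2: {1,2,3,4,5,6,8,10}  (accept∈set)
'a' @ 3: {1,2,3,4,5,6,8,10}  (accept∈set)
'a' @ 4: {1,2,3,4,5,6,8,10}  (accept∈set)
'a' @ 5: {1,2,3,4,5,6,8,10}  (accept∈set)
'b' @ 6: {1,2,3,4,5,6,7,8,9,10,11}  (accept∈set)
end set {1,2,3,4,5,6,7,8,9,10,11} — state 5 in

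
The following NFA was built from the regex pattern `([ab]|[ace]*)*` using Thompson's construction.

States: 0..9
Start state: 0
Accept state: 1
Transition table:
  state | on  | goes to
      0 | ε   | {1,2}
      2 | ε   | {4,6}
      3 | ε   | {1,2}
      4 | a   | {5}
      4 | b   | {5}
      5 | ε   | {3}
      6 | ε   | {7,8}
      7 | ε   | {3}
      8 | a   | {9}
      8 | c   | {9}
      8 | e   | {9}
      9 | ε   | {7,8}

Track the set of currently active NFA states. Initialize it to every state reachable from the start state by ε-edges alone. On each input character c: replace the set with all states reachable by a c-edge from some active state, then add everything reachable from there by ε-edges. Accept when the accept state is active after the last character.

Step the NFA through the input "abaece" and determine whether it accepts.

start: ε-closure({0}) = {0,1,2,3,4,6,7,8}
'a' @ 1: {1,2,3,4,5,6,7,8,9}  (accept∈set)
'b' @ 2: {1,2,3,4,5,6,7,8}  (accept∈set)
'a' @ 3: {1,2,3,4,5,6,7,8,9}  (accept∈set)
'e' @ 4: {1,2,3,4,6,7,8,9}  (accept∈set)
'c' @ 5: {1,2,3,4,6,7,8,9}  (accept∈set)
'e' @ 6: {1,2,3,4,6,7,8,9}  (accept∈set)
final: {1,2,3,4,6,7,8,9}; accept 1 in set

Answer: ACCEPT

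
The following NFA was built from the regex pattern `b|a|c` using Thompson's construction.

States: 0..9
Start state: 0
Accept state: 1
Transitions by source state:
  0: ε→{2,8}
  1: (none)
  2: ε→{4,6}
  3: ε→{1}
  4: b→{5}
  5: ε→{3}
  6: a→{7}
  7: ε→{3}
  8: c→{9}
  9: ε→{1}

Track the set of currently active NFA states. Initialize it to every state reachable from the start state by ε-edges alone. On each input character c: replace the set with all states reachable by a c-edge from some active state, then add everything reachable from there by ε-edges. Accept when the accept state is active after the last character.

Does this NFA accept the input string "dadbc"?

start: ε-closure({0}) = {0,2,4,6,8}
'd' @ 1: {}  — state set empty
rest 'adbc' ignored (set empty)
after full input: {}  (accept=1 not in)

Answer: REJECT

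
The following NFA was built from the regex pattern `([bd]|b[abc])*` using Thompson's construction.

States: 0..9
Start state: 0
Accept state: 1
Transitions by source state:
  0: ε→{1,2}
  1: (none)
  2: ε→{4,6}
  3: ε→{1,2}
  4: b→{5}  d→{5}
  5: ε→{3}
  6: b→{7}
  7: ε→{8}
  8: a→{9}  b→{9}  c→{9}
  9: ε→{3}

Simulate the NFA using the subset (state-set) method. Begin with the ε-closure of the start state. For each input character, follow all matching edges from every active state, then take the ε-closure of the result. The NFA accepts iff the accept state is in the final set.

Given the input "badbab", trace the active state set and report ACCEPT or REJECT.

S₀ = ε-closure({0}) = {0,1,2,4,6}
'b' @ 1: {1,2,3,4,5,6,7,8}  [accepting]
'a' @ 2: {1,2,3,4,6,9}  [accepting]
'd' @ 3: {1,2,3,4,5,6}  [accepting]
'b' @ 4: {1,2,3,4,5,6,7,8}  [accepting]
'a' @ 5: {1,2,3,4,6,9}  [accepting]
'b' @ 6: {1,2,3,4,5,6,7,8}  [accepting]
after full input: {1,2,3,4,5,6,7,8}  (accept=1 in)

Answer: ACCEPT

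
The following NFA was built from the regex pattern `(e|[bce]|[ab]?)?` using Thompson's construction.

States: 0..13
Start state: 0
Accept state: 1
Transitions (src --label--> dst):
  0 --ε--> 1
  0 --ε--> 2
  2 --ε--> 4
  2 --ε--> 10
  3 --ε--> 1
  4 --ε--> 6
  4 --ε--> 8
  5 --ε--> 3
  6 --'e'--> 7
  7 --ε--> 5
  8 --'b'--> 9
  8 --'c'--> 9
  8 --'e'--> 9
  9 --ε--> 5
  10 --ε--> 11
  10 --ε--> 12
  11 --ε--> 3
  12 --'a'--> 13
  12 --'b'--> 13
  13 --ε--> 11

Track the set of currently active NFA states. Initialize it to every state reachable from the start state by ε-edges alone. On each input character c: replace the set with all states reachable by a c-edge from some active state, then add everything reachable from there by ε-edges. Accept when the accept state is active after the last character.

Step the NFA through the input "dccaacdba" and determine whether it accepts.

initial (ε-close {0}): {0,1,2,3,4,6,8,10,11,12}
'd' @ 1: {}  — state set empty
rest 'ccaacdba' ignored (set empty)
final: {}; accept 1 not in set

Answer: REJECT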